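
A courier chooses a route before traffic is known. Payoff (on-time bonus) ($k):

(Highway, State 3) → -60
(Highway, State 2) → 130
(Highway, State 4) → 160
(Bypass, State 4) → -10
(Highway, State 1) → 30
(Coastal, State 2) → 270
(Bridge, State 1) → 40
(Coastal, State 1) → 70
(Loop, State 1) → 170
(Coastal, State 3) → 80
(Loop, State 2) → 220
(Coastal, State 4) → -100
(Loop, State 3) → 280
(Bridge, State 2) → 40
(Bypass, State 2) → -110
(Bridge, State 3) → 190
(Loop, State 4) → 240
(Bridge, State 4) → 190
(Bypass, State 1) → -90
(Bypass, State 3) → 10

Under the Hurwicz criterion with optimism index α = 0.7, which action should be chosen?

Loop

Bridge: 0.7·190 + 0.3·40 = 145
Coastal: 0.7·270 + 0.3·(-100) = 159
Bypass: 0.7·10 + 0.3·(-110) = -26
Loop: 0.7·280 + 0.3·170 = 247
Highway: 0.7·160 + 0.3·(-60) = 94
Highest Hurwicz score = 247 → Loop.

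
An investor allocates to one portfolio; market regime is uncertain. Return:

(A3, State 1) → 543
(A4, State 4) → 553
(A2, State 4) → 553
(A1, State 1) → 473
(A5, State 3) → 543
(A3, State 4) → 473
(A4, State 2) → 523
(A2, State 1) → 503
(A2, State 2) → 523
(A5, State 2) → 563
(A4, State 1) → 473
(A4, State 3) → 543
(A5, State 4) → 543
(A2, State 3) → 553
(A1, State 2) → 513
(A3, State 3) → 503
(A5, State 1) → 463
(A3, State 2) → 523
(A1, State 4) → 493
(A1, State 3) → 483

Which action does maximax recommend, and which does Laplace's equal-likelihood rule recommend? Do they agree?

Row maxima: A1=513, A2=553, A3=543, A4=553, A5=563
Best best-case = 563 → A5.
Row averages: A1=490.5, A2=533, A3=510.5, A4=523, A5=528
Highest average = 533 → A2.

maximax → A5; laplace → A2 (disagree)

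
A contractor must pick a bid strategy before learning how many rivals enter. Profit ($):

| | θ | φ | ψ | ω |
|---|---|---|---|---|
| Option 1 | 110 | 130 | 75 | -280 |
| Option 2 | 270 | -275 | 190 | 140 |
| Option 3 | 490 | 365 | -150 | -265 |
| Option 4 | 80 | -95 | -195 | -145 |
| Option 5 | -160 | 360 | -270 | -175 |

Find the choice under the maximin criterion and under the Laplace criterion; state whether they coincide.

maximin → Option 4; laplace → Option 3 (disagree)

Row minima: Option 1=-280, Option 2=-275, Option 3=-265, Option 4=-195, Option 5=-270
Best worst-case = -195 → Option 4.
Row averages: Option 1=8.75, Option 2=81.25, Option 3=110, Option 4=-88.75, Option 5=-61.25
Highest average = 110 → Option 3.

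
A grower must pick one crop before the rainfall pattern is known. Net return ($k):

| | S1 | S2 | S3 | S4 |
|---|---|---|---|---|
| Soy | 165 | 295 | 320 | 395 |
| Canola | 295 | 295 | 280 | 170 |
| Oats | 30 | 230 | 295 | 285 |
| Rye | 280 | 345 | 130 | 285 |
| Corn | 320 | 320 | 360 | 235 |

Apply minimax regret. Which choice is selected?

Column bests: S1=320, S2=345, S3=360, S4=395.
Soy regrets: 155, 50, 40, 0 → max 155
Canola regrets: 25, 50, 80, 225 → max 225
Oats regrets: 290, 115, 65, 110 → max 290
Rye regrets: 40, 0, 230, 110 → max 230
Corn regrets: 0, 25, 0, 160 → max 160
Smallest max regret = 155 → Soy.

Soy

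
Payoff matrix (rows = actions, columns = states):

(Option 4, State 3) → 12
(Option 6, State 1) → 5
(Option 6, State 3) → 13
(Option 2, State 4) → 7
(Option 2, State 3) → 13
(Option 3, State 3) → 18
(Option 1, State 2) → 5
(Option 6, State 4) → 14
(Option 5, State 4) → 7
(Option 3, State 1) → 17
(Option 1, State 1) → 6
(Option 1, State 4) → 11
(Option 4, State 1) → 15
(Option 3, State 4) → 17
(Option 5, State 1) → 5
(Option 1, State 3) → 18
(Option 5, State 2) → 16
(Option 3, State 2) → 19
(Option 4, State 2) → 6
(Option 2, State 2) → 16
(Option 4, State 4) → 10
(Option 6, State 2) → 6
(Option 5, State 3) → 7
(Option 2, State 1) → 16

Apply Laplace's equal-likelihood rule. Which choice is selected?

Option 3

Row averages: Option 1=10, Option 2=13, Option 3=17.75, Option 4=10.75, Option 5=8.75, Option 6=9.5
Highest average = 17.75 → Option 3.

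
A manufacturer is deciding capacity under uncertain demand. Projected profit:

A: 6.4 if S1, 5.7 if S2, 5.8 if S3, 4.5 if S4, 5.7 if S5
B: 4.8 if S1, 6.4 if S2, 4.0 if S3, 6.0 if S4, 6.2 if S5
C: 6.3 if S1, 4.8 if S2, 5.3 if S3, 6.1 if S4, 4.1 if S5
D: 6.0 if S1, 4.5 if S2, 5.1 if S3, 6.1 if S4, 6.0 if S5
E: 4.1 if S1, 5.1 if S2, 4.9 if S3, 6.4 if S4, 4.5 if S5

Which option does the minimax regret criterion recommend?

B

Column bests: S1=6.4, S2=6.4, S3=5.8, S4=6.4, S5=6.2.
A regrets: 0.0, 0.7, 0.0, 1.9, 0.5 → max 1.9
B regrets: 1.6, 0.0, 1.8, 0.4, 0.0 → max 1.8
C regrets: 0.1, 1.6, 0.5, 0.3, 2.1 → max 2.1
D regrets: 0.4, 1.9, 0.7, 0.3, 0.2 → max 1.9
E regrets: 2.3, 1.3, 0.9, 0.0, 1.7 → max 2.3
Smallest max regret = 1.8 → B.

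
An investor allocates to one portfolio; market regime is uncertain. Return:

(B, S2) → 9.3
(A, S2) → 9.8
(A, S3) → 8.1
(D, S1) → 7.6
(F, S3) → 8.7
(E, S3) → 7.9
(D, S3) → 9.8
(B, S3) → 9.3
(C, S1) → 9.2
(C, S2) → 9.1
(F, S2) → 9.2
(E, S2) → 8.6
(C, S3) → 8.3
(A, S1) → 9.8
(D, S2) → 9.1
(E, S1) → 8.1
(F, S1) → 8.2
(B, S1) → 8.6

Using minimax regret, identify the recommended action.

B

Column bests: S1=9.8, S2=9.8, S3=9.8.
A regrets: 0.0, 0.0, 1.7 → max 1.7
B regrets: 1.2, 0.5, 0.5 → max 1.2
C regrets: 0.6, 0.7, 1.5 → max 1.5
D regrets: 2.2, 0.7, 0.0 → max 2.2
E regrets: 1.7, 1.2, 1.9 → max 1.9
F regrets: 1.6, 0.6, 1.1 → max 1.6
Smallest max regret = 1.2 → B.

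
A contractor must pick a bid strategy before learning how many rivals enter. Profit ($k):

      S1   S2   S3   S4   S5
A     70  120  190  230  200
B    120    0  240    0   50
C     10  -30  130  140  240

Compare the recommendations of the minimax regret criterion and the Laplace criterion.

minimax regret → A; laplace → A (agree)

Column bests: S1=120, S2=120, S3=240, S4=230, S5=240.
A regrets: 50, 0, 50, 0, 40 → max 50
B regrets: 0, 120, 0, 230, 190 → max 230
C regrets: 110, 150, 110, 90, 0 → max 150
Smallest max regret = 50 → A.
Row averages: A=162, B=82, C=98
Highest average = 162 → A.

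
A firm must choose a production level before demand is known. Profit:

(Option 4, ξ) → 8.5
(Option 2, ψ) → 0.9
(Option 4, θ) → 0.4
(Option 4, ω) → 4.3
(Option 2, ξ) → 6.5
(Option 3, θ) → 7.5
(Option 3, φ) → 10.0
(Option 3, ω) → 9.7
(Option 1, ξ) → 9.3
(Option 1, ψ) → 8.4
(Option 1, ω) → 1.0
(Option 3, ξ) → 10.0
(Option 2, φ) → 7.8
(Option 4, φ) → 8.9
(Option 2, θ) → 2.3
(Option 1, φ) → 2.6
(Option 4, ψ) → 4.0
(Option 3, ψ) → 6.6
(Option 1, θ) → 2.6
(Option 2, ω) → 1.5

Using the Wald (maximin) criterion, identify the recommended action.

Row minima: Option 1=1.0, Option 2=0.9, Option 3=6.6, Option 4=0.4
Best worst-case = 6.6 → Option 3.

Option 3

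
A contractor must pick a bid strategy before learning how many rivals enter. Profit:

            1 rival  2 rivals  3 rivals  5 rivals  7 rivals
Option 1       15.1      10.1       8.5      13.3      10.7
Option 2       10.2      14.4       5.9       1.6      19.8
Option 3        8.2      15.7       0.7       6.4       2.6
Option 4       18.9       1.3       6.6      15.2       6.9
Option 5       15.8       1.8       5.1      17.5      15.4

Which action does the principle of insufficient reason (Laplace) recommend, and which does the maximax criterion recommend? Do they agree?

Row averages: Option 1=11.54, Option 2=10.38, Option 3=6.72, Option 4=9.78, Option 5=11.12
Highest average = 11.54 → Option 1.
Row maxima: Option 1=15.1, Option 2=19.8, Option 3=15.7, Option 4=18.9, Option 5=17.5
Best best-case = 19.8 → Option 2.

laplace → Option 1; maximax → Option 2 (disagree)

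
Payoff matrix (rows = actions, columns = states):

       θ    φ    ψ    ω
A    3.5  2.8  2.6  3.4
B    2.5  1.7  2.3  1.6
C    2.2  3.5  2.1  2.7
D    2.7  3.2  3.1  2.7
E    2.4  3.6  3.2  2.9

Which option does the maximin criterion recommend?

D

Row minima: A=2.6, B=1.6, C=2.1, D=2.7, E=2.4
Best worst-case = 2.7 → D.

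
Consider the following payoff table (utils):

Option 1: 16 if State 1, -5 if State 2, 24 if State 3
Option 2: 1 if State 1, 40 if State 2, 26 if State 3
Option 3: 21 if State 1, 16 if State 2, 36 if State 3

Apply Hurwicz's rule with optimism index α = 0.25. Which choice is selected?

Option 1: 0.25·24 + 0.75·(-5) = 2.25
Option 2: 0.25·40 + 0.75·1 = 10.75
Option 3: 0.25·36 + 0.75·16 = 21
Highest Hurwicz score = 21 → Option 3.

Option 3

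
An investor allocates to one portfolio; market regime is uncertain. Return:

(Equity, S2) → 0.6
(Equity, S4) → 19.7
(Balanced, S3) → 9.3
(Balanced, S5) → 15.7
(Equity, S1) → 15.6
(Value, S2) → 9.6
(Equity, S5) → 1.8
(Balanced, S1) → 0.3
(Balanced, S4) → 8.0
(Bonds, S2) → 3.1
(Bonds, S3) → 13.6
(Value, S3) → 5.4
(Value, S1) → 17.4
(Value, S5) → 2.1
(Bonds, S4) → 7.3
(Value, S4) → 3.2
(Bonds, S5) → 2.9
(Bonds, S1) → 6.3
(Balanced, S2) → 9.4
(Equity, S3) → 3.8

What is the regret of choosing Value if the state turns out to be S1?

Best payoff under S1 is 17.4.
Regret = 17.4 − 17.4 = 0.0.

0.0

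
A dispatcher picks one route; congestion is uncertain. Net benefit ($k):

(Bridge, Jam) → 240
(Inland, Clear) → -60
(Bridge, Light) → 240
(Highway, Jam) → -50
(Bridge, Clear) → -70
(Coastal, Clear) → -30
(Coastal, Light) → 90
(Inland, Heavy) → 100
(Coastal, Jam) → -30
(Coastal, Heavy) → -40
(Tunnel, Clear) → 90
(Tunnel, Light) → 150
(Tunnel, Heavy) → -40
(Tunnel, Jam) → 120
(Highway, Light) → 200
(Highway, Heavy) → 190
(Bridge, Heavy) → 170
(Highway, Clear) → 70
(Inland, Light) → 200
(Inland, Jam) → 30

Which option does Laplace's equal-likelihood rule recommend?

Bridge

Row averages: Tunnel=80, Bridge=145, Highway=102.5, Coastal=-2.5, Inland=67.5
Highest average = 145 → Bridge.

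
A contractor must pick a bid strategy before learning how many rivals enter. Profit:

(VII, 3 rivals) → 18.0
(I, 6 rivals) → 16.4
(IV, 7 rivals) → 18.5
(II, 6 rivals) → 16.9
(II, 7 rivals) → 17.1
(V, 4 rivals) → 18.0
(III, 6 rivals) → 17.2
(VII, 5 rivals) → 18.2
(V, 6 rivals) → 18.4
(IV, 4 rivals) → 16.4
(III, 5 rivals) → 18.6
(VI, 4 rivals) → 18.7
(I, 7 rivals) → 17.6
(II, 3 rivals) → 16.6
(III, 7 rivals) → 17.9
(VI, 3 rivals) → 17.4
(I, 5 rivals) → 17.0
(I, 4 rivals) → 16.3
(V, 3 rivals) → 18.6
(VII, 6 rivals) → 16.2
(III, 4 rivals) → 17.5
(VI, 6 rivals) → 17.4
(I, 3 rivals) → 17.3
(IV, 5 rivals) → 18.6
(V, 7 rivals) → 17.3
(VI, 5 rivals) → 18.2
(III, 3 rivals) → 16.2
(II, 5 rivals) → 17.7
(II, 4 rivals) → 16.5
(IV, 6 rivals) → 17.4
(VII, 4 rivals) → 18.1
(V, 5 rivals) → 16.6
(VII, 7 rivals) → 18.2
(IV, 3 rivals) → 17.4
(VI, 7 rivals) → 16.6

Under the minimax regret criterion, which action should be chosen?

VI

Column bests: 3 rivals=18.6, 4 rivals=18.7, 5 rivals=18.6, 6 rivals=18.4, 7 rivals=18.5.
I regrets: 1.3, 2.4, 1.6, 2.0, 0.9 → max 2.4
II regrets: 2.0, 2.2, 0.9, 1.5, 1.4 → max 2.2
III regrets: 2.4, 1.2, 0.0, 1.2, 0.6 → max 2.4
IV regrets: 1.2, 2.3, 0.0, 1.0, 0.0 → max 2.3
V regrets: 0.0, 0.7, 2.0, 0.0, 1.2 → max 2.0
VI regrets: 1.2, 0.0, 0.4, 1.0, 1.9 → max 1.9
VII regrets: 0.6, 0.6, 0.4, 2.2, 0.3 → max 2.2
Smallest max regret = 1.9 → VI.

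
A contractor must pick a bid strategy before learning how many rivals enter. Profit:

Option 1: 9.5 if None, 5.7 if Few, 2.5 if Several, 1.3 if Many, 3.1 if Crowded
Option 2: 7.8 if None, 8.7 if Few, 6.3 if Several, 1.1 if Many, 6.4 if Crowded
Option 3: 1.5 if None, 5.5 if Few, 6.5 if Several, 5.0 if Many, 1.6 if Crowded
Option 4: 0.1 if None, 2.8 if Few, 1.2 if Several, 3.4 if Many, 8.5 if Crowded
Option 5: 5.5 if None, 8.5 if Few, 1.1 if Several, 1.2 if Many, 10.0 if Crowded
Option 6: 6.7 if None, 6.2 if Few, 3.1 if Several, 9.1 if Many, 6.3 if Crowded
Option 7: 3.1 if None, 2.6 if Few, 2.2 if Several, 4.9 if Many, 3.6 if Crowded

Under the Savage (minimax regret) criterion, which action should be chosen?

Option 6

Column bests: None=9.5, Few=8.7, Several=6.5, Many=9.1, Crowded=10.0.
Option 1 regrets: 0.0, 3.0, 4.0, 7.8, 6.9 → max 7.8
Option 2 regrets: 1.7, 0.0, 0.2, 8.0, 3.6 → max 8.0
Option 3 regrets: 8.0, 3.2, 0.0, 4.1, 8.4 → max 8.4
Option 4 regrets: 9.4, 5.9, 5.3, 5.7, 1.5 → max 9.4
Option 5 regrets: 4.0, 0.2, 5.4, 7.9, 0.0 → max 7.9
Option 6 regrets: 2.8, 2.5, 3.4, 0.0, 3.7 → max 3.7
Option 7 regrets: 6.4, 6.1, 4.3, 4.2, 6.4 → max 6.4
Smallest max regret = 3.7 → Option 6.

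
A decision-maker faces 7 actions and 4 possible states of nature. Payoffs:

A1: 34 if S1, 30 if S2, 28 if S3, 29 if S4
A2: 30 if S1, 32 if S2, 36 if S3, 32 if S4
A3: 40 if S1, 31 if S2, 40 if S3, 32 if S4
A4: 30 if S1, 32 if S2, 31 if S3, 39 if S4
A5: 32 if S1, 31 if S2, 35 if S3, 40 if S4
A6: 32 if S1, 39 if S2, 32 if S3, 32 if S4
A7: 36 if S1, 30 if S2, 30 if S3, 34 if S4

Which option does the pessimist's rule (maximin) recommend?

Row minima: A1=28, A2=30, A3=31, A4=30, A5=31, A6=32, A7=30
Best worst-case = 32 → A6.

A6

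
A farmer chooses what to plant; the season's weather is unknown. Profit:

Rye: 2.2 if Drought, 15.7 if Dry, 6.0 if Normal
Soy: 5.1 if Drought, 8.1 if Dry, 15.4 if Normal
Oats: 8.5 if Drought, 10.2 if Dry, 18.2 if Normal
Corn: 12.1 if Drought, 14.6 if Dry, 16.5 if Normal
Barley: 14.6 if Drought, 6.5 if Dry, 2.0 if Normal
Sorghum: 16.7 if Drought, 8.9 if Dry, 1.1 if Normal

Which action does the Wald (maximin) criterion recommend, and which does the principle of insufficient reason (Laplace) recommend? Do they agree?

maximin → Corn; laplace → Corn (agree)

Row minima: Rye=2.2, Soy=5.1, Oats=8.5, Corn=12.1, Barley=2.0, Sorghum=1.1
Best worst-case = 12.1 → Corn.
Row averages: Rye=239/30, Soy=143/15, Oats=12.3, Corn=14.4, Barley=7.7, Sorghum=8.9
Highest average = 14.4 → Corn.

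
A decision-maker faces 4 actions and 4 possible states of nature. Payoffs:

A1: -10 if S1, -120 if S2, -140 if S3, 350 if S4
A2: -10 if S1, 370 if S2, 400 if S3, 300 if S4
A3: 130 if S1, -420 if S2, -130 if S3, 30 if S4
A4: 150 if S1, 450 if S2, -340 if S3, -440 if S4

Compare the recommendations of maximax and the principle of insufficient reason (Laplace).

maximax → A4; laplace → A2 (disagree)

Row maxima: A1=350, A2=400, A3=130, A4=450
Best best-case = 450 → A4.
Row averages: A1=20, A2=265, A3=-97.5, A4=-45
Highest average = 265 → A2.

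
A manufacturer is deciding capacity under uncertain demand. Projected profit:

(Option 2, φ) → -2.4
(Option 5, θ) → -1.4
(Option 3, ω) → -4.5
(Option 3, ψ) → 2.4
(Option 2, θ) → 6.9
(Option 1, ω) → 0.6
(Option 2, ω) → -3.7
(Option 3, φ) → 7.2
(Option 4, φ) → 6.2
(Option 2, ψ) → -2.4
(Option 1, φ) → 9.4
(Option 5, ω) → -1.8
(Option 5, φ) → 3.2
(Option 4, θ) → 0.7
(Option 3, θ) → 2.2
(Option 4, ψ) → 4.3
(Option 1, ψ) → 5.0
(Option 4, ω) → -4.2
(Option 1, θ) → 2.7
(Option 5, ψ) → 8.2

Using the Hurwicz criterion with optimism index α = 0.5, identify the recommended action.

Option 1

Option 1: 0.5·9.4 + 0.5·0.6 = 5
Option 2: 0.5·6.9 + 0.5·(-3.7) = 1.6
Option 3: 0.5·7.2 + 0.5·(-4.5) = 1.35
Option 4: 0.5·6.2 + 0.5·(-4.2) = 1
Option 5: 0.5·8.2 + 0.5·(-1.8) = 3.2
Highest Hurwicz score = 5 → Option 1.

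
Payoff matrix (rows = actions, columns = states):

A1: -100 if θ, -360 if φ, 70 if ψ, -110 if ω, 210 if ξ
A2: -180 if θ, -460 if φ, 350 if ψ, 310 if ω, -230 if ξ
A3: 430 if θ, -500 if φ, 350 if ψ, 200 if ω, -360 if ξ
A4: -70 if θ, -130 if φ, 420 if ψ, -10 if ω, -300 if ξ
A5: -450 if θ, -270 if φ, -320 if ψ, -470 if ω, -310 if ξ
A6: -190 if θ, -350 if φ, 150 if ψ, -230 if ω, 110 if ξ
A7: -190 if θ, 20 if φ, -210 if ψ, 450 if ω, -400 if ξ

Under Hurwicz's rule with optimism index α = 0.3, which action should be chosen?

A4

A1: 0.3·210 + 0.7·(-360) = -189
A2: 0.3·350 + 0.7·(-460) = -217
A3: 0.3·430 + 0.7·(-500) = -221
A4: 0.3·420 + 0.7·(-300) = -84
A5: 0.3·(-270) + 0.7·(-470) = -410
A6: 0.3·150 + 0.7·(-350) = -200
A7: 0.3·450 + 0.7·(-400) = -145
Highest Hurwicz score = -84 → A4.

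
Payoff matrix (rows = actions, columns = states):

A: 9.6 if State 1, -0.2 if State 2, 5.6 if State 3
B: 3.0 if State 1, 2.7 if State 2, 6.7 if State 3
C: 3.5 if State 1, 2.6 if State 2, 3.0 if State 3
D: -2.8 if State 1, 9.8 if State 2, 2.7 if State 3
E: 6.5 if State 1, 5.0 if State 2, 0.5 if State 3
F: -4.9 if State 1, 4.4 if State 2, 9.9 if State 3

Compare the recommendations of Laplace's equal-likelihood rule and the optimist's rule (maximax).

Row averages: A=5, B=62/15, C=91/30, D=97/30, E=4, F=47/15
Highest average = 5 → A.
Row maxima: A=9.6, B=6.7, C=3.5, D=9.8, E=6.5, F=9.9
Best best-case = 9.9 → F.

laplace → A; maximax → F (disagree)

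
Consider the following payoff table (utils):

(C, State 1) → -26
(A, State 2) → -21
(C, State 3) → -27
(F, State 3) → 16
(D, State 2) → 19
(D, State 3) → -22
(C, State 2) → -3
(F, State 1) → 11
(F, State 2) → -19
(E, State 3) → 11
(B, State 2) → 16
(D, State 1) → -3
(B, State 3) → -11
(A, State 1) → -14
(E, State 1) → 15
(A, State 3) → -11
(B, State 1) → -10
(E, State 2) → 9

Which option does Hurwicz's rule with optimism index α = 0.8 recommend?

A: 0.8·(-11) + 0.2·(-21) = -13
B: 0.8·16 + 0.2·(-11) = 10.6
C: 0.8·(-3) + 0.2·(-27) = -7.8
D: 0.8·19 + 0.2·(-22) = 10.8
E: 0.8·15 + 0.2·9 = 13.8
F: 0.8·16 + 0.2·(-19) = 9
Highest Hurwicz score = 13.8 → E.

E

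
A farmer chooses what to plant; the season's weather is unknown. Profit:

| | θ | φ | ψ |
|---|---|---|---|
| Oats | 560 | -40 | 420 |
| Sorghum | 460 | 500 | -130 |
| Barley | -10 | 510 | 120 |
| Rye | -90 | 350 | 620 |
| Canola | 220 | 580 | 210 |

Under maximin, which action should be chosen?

Row minima: Oats=-40, Sorghum=-130, Barley=-10, Rye=-90, Canola=210
Best worst-case = 210 → Canola.

Canola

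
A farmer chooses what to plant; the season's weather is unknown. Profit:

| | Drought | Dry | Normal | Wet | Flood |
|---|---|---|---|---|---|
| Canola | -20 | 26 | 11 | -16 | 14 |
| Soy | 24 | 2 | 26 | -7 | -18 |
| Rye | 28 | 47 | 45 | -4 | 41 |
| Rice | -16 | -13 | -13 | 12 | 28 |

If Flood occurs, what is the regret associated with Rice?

Best payoff under Flood is 41.
Regret = 41 − 28 = 13.

13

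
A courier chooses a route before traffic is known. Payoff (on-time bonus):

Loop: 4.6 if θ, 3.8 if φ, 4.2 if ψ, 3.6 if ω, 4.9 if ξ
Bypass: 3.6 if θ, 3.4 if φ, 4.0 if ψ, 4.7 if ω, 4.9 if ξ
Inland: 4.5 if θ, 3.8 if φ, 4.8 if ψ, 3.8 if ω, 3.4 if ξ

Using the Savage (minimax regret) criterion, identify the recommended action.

Column bests: θ=4.6, φ=3.8, ψ=4.8, ω=4.7, ξ=4.9.
Loop regrets: 0.0, 0.0, 0.6, 1.1, 0.0 → max 1.1
Bypass regrets: 1.0, 0.4, 0.8, 0.0, 0.0 → max 1.0
Inland regrets: 0.1, 0.0, 0.0, 0.9, 1.5 → max 1.5
Smallest max regret = 1.0 → Bypass.

Bypass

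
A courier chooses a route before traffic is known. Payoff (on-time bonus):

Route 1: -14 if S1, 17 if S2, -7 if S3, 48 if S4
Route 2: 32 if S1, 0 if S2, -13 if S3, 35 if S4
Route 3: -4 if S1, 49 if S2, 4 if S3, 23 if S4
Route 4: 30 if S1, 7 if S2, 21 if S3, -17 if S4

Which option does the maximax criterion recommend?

Row maxima: Route 1=48, Route 2=35, Route 3=49, Route 4=30
Best best-case = 49 → Route 3.

Route 3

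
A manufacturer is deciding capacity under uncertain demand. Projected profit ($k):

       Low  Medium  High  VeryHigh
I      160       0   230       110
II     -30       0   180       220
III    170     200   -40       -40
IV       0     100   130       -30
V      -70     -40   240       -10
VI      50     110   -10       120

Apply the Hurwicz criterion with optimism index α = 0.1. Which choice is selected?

I: 0.1·230 + 0.9·0 = 23
II: 0.1·220 + 0.9·(-30) = -5
III: 0.1·200 + 0.9·(-40) = -16
IV: 0.1·130 + 0.9·(-30) = -14
V: 0.1·240 + 0.9·(-70) = -39
VI: 0.1·120 + 0.9·(-10) = 3
Highest Hurwicz score = 23 → I.

I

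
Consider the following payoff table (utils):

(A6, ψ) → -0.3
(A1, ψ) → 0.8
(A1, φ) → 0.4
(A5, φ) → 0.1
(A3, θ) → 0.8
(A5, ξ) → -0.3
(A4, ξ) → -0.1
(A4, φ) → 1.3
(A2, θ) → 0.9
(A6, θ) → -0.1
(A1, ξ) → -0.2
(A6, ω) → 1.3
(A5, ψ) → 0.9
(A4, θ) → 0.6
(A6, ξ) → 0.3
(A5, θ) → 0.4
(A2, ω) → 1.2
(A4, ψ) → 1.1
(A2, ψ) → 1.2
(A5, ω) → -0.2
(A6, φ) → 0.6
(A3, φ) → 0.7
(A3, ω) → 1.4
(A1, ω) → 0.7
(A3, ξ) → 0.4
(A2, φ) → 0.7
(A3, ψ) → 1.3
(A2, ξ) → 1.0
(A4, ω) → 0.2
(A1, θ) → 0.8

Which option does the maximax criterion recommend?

Row maxima: A1=0.8, A2=1.2, A3=1.4, A4=1.3, A5=0.9, A6=1.3
Best best-case = 1.4 → A3.

A3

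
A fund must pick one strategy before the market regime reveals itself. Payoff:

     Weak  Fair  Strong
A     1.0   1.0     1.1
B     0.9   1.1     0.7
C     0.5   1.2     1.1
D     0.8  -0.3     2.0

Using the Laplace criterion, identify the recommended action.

A

Row averages: A=31/30, B=0.9, C=14/15, D=5/6
Highest average = 31/30 → A.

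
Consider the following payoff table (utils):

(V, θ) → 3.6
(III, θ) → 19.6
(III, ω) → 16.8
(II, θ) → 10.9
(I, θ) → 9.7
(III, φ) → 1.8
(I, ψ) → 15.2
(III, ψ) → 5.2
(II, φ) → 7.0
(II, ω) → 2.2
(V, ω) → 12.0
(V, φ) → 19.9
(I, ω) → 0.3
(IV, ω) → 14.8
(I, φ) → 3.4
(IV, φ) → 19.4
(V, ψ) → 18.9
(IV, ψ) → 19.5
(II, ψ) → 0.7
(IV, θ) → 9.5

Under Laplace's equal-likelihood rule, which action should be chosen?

IV

Row averages: I=7.15, II=5.2, III=10.85, IV=15.8, V=13.6
Highest average = 15.8 → IV.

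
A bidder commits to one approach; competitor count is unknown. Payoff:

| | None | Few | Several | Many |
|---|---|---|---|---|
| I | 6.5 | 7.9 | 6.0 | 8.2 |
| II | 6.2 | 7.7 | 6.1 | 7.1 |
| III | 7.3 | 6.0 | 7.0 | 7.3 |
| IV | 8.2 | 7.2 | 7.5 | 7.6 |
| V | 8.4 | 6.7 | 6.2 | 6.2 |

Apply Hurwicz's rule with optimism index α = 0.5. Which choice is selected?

IV

I: 0.5·8.2 + 0.5·6.0 = 7.1
II: 0.5·7.7 + 0.5·6.1 = 6.9
III: 0.5·7.3 + 0.5·6.0 = 6.65
IV: 0.5·8.2 + 0.5·7.2 = 7.7
V: 0.5·8.4 + 0.5·6.2 = 7.3
Highest Hurwicz score = 7.7 → IV.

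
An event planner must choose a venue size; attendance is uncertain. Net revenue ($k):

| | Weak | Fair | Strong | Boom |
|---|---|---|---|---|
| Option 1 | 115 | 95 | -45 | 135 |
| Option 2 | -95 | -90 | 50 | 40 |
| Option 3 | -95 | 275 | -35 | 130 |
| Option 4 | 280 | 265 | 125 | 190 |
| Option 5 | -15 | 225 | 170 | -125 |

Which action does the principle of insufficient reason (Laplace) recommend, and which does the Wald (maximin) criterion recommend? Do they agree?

laplace → Option 4; maximin → Option 4 (agree)

Row averages: Option 1=75, Option 2=-23.75, Option 3=68.75, Option 4=215, Option 5=63.75
Highest average = 215 → Option 4.
Row minima: Option 1=-45, Option 2=-95, Option 3=-95, Option 4=125, Option 5=-125
Best worst-case = 125 → Option 4.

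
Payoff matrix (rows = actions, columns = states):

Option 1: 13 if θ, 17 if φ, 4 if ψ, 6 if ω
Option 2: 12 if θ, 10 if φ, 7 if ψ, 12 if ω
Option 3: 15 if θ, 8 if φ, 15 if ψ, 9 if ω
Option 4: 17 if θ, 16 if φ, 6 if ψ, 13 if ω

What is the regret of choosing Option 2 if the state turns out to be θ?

5

Best payoff under θ is 17.
Regret = 17 − 12 = 5.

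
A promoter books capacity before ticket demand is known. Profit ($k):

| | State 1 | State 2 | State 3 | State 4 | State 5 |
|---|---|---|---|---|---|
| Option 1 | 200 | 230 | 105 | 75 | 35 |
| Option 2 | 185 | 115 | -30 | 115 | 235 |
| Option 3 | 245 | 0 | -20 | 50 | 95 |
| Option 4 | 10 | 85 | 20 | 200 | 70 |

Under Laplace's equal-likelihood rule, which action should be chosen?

Option 1

Row averages: Option 1=129, Option 2=124, Option 3=74, Option 4=77
Highest average = 129 → Option 1.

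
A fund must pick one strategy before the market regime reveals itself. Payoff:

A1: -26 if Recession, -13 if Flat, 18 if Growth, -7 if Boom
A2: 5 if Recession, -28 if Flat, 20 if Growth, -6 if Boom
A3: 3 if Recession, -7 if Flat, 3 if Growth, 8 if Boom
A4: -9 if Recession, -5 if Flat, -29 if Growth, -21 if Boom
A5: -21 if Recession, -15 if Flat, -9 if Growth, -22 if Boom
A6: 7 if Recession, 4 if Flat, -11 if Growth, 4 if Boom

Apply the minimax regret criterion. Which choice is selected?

A3

Column bests: Recession=7, Flat=4, Growth=20, Boom=8.
A1 regrets: 33, 17, 2, 15 → max 33
A2 regrets: 2, 32, 0, 14 → max 32
A3 regrets: 4, 11, 17, 0 → max 17
A4 regrets: 16, 9, 49, 29 → max 49
A5 regrets: 28, 19, 29, 30 → max 30
A6 regrets: 0, 0, 31, 4 → max 31
Smallest max regret = 17 → A3.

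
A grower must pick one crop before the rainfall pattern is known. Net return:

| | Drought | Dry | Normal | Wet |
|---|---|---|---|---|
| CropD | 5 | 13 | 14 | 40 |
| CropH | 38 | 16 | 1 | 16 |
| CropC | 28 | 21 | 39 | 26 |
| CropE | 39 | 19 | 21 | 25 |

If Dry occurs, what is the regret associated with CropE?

Best payoff under Dry is 21.
Regret = 21 − 19 = 2.

2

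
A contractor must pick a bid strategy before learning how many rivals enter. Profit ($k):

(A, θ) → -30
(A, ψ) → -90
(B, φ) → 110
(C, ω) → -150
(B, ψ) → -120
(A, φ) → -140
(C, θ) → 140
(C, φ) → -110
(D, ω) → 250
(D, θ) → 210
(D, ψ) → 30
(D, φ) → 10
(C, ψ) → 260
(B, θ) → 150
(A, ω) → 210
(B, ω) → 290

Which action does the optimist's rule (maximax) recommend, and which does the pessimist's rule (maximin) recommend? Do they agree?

Row maxima: A=210, B=290, C=260, D=250
Best best-case = 290 → B.
Row minima: A=-140, B=-120, C=-150, D=10
Best worst-case = 10 → D.

maximax → B; maximin → D (disagree)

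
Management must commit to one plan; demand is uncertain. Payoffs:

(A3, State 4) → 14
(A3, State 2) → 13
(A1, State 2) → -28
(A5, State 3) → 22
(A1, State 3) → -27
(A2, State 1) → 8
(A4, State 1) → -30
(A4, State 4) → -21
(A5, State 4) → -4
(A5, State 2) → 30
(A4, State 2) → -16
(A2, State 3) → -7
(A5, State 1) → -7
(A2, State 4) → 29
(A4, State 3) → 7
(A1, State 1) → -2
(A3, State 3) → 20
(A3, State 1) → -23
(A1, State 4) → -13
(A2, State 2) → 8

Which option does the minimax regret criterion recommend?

Column bests: State 1=8, State 2=30, State 3=22, State 4=29.
A1 regrets: 10, 58, 49, 42 → max 58
A2 regrets: 0, 22, 29, 0 → max 29
A3 regrets: 31, 17, 2, 15 → max 31
A4 regrets: 38, 46, 15, 50 → max 50
A5 regrets: 15, 0, 0, 33 → max 33
Smallest max regret = 29 → A2.

A2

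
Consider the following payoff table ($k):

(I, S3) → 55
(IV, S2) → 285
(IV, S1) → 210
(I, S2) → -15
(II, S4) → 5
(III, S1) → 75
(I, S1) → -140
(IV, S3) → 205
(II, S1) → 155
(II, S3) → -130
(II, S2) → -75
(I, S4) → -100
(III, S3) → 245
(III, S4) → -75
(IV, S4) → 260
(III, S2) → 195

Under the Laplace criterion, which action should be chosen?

Row averages: I=-50, II=-11.25, III=110, IV=240
Highest average = 240 → IV.

IV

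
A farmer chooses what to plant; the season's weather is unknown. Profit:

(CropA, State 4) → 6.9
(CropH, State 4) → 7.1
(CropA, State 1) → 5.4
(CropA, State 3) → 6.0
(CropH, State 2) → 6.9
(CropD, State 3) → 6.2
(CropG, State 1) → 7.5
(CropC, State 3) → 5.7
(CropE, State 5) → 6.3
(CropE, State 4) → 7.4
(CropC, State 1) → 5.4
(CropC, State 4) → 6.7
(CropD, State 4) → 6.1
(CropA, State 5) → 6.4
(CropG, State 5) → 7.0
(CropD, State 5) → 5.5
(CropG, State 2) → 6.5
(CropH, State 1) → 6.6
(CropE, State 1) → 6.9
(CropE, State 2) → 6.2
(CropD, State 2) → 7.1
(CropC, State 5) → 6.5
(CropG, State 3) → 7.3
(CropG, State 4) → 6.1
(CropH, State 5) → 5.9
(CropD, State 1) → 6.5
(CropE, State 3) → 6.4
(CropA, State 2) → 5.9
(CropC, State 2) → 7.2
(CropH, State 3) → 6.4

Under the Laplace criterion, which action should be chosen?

CropG

Row averages: CropH=6.58, CropG=6.88, CropD=6.28, CropA=6.12, CropC=6.3, CropE=6.64
Highest average = 6.88 → CropG.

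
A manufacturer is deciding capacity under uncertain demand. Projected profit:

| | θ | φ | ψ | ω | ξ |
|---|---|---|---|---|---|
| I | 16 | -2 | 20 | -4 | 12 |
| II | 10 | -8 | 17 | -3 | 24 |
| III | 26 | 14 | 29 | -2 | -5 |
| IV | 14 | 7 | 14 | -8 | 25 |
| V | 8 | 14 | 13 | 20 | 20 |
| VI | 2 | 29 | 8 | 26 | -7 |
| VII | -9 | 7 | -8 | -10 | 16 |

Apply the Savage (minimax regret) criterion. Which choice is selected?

Column bests: θ=26, φ=29, ψ=29, ω=26, ξ=25.
I regrets: 10, 31, 9, 30, 13 → max 31
II regrets: 16, 37, 12, 29, 1 → max 37
III regrets: 0, 15, 0, 28, 30 → max 30
IV regrets: 12, 22, 15, 34, 0 → max 34
V regrets: 18, 15, 16, 6, 5 → max 18
VI regrets: 24, 0, 21, 0, 32 → max 32
VII regrets: 35, 22, 37, 36, 9 → max 37
Smallest max regret = 18 → V.

V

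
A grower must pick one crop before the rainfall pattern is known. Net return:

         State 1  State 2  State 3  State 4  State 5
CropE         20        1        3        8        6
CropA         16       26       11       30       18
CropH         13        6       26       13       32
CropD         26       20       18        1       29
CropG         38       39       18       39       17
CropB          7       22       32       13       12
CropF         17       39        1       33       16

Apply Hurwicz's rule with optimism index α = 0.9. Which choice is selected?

CropE: 0.9·20 + 0.1·1 = 18.1
CropA: 0.9·30 + 0.1·11 = 28.1
CropH: 0.9·32 + 0.1·6 = 29.4
CropD: 0.9·29 + 0.1·1 = 26.2
CropG: 0.9·39 + 0.1·17 = 36.8
CropB: 0.9·32 + 0.1·7 = 29.5
CropF: 0.9·39 + 0.1·1 = 35.2
Highest Hurwicz score = 36.8 → CropG.

CropG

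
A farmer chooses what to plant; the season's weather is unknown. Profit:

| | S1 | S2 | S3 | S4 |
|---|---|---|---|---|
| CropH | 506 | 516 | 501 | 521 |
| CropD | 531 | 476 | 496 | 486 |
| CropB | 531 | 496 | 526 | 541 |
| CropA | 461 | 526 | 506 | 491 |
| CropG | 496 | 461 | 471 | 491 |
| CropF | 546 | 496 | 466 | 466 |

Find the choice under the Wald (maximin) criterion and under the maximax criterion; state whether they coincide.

maximin → CropH; maximax → CropF (disagree)

Row minima: CropH=501, CropD=476, CropB=496, CropA=461, CropG=461, CropF=466
Best worst-case = 501 → CropH.
Row maxima: CropH=521, CropD=531, CropB=541, CropA=526, CropG=496, CropF=546
Best best-case = 546 → CropF.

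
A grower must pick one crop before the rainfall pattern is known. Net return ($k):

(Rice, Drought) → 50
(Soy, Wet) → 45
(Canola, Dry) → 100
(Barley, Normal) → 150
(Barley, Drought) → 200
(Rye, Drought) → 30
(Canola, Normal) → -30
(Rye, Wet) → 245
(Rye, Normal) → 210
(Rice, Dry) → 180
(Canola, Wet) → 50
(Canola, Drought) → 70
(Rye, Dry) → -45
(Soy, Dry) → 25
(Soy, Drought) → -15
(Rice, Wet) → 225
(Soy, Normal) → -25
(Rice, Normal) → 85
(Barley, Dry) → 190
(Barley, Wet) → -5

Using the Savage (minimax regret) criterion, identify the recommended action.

Column bests: Drought=200, Dry=190, Normal=210, Wet=245.
Rice regrets: 150, 10, 125, 20 → max 150
Canola regrets: 130, 90, 240, 195 → max 240
Soy regrets: 215, 165, 235, 200 → max 235
Rye regrets: 170, 235, 0, 0 → max 235
Barley regrets: 0, 0, 60, 250 → max 250
Smallest max regret = 150 → Rice.

Rice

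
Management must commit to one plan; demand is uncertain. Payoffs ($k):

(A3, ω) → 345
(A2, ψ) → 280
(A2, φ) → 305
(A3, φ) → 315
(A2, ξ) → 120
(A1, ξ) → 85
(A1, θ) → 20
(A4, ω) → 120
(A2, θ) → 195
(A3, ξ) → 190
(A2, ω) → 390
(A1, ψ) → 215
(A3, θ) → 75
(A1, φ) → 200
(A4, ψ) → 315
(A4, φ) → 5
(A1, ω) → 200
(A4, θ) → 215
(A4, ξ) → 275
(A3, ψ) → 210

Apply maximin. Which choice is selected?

Row minima: A1=20, A2=120, A3=75, A4=5
Best worst-case = 120 → A2.

A2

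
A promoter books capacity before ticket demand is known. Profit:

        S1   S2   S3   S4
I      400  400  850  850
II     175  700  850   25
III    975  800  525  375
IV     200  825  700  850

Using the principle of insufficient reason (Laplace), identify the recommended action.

Row averages: I=625, II=437.5, III=668.75, IV=643.75
Highest average = 668.75 → III.

III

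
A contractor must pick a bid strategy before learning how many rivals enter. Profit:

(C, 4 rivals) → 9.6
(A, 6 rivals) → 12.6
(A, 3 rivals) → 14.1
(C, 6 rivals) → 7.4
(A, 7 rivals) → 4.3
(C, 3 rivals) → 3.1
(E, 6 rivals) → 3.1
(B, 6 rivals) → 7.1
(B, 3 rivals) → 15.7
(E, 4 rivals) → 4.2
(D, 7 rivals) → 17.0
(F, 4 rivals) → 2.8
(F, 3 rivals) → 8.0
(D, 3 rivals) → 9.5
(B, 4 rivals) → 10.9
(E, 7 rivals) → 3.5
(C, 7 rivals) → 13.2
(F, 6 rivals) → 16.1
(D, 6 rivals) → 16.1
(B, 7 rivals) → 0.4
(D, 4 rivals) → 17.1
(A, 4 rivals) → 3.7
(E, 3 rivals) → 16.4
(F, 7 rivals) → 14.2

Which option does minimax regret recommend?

D

Column bests: 3 rivals=16.4, 4 rivals=17.1, 6 rivals=16.1, 7 rivals=17.0.
A regrets: 2.3, 13.4, 3.5, 12.7 → max 13.4
B regrets: 0.7, 6.2, 9.0, 16.6 → max 16.6
C regrets: 13.3, 7.5, 8.7, 3.8 → max 13.3
D regrets: 6.9, 0.0, 0.0, 0.0 → max 6.9
E regrets: 0.0, 12.9, 13.0, 13.5 → max 13.5
F regrets: 8.4, 14.3, 0.0, 2.8 → max 14.3
Smallest max regret = 6.9 → D.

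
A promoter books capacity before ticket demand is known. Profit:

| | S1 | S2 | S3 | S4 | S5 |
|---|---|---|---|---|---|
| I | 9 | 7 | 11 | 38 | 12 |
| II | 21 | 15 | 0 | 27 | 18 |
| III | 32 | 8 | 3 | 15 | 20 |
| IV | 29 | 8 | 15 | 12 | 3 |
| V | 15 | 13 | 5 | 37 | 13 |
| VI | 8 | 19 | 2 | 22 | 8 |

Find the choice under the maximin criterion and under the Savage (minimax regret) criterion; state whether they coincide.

Row minima: I=7, II=0, III=3, IV=3, V=5, VI=2
Best worst-case = 7 → I.
Column bests: S1=32, S2=19, S3=15, S4=38, S5=20.
I regrets: 23, 12, 4, 0, 8 → max 23
II regrets: 11, 4, 15, 11, 2 → max 15
III regrets: 0, 11, 12, 23, 0 → max 23
IV regrets: 3, 11, 0, 26, 17 → max 26
V regrets: 17, 6, 10, 1, 7 → max 17
VI regrets: 24, 0, 13, 16, 12 → max 24
Smallest max regret = 15 → II.

maximin → I; minimax regret → II (disagree)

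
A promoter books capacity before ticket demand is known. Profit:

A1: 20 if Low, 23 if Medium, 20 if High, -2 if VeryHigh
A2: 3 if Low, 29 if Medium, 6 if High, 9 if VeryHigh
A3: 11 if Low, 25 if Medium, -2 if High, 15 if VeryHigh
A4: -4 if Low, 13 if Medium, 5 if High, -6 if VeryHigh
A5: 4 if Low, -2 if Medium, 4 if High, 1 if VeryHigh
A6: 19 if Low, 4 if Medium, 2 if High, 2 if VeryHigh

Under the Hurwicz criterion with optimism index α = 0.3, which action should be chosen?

A1: 0.3·23 + 0.7·(-2) = 5.5
A2: 0.3·29 + 0.7·3 = 10.8
A3: 0.3·25 + 0.7·(-2) = 6.1
A4: 0.3·13 + 0.7·(-6) = -0.3
A5: 0.3·4 + 0.7·(-2) = -0.2
A6: 0.3·19 + 0.7·2 = 7.1
Highest Hurwicz score = 10.8 → A2.

A2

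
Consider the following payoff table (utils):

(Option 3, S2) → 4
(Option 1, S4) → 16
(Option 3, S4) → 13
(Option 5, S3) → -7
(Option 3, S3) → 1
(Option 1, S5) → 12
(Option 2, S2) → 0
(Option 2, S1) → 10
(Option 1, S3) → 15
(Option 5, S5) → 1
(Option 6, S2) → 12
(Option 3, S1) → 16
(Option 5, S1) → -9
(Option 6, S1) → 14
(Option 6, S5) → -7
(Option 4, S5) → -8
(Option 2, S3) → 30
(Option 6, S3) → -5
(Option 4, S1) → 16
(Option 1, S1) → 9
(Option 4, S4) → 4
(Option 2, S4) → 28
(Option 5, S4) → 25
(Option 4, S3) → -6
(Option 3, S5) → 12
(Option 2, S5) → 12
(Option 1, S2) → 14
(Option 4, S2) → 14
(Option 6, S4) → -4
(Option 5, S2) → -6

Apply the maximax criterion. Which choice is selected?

Row maxima: Option 1=16, Option 2=30, Option 3=16, Option 4=16, Option 5=25, Option 6=14
Best best-case = 30 → Option 2.

Option 2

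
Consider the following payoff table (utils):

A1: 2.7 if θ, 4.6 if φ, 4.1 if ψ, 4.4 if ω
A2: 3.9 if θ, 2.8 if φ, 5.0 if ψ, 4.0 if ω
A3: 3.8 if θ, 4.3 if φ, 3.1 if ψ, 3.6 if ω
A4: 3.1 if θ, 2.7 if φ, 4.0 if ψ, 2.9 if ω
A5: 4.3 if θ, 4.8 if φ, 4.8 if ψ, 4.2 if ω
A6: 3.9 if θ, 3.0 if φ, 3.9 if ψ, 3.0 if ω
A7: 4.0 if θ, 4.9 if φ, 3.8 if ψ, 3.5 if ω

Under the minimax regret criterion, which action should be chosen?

Column bests: θ=4.3, φ=4.9, ψ=5.0, ω=4.4.
A1 regrets: 1.6, 0.3, 0.9, 0.0 → max 1.6
A2 regrets: 0.4, 2.1, 0.0, 0.4 → max 2.1
A3 regrets: 0.5, 0.6, 1.9, 0.8 → max 1.9
A4 regrets: 1.2, 2.2, 1.0, 1.5 → max 2.2
A5 regrets: 0.0, 0.1, 0.2, 0.2 → max 0.2
A6 regrets: 0.4, 1.9, 1.1, 1.4 → max 1.9
A7 regrets: 0.3, 0.0, 1.2, 0.9 → max 1.2
Smallest max regret = 0.2 → A5.

A5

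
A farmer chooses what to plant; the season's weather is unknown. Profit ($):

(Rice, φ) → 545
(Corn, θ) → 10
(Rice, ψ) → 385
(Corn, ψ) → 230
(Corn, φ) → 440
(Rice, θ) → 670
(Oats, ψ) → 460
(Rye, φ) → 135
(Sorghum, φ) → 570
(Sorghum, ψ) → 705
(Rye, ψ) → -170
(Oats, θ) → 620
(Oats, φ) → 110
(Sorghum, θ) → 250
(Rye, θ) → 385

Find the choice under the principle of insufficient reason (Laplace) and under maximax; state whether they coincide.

laplace → Rice; maximax → Sorghum (disagree)

Row averages: Oats=1190/3, Rice=1600/3, Corn=680/3, Sorghum=1525/3, Rye=350/3
Highest average = 1600/3 → Rice.
Row maxima: Oats=620, Rice=670, Corn=440, Sorghum=705, Rye=385
Best best-case = 705 → Sorghum.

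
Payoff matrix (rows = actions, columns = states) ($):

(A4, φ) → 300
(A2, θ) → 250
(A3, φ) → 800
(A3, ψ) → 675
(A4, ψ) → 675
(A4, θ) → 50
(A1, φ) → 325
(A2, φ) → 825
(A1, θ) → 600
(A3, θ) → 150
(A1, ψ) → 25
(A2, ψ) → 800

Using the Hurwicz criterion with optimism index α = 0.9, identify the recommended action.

A1: 0.9·600 + 0.1·25 = 542.5
A2: 0.9·825 + 0.1·250 = 767.5
A3: 0.9·800 + 0.1·150 = 735
A4: 0.9·675 + 0.1·50 = 612.5
Highest Hurwicz score = 767.5 → A2.

A2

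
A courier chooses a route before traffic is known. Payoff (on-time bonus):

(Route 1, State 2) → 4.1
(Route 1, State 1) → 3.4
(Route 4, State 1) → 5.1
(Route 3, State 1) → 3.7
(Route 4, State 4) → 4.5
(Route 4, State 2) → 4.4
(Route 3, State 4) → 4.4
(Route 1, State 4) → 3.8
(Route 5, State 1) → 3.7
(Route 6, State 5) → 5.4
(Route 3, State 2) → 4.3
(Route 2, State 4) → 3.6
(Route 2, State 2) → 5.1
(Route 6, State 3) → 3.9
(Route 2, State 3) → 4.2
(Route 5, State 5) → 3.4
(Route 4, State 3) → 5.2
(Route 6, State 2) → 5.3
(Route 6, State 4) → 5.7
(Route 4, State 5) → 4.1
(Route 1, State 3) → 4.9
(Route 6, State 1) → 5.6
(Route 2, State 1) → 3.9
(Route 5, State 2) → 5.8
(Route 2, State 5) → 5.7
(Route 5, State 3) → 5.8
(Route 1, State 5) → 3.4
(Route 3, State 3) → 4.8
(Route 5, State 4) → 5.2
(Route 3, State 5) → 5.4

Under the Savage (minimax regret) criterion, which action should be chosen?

Column bests: State 1=5.6, State 2=5.8, State 3=5.8, State 4=5.7, State 5=5.7.
Route 1 regrets: 2.2, 1.7, 0.9, 1.9, 2.3 → max 2.3
Route 2 regrets: 1.7, 0.7, 1.6, 2.1, 0.0 → max 2.1
Route 3 regrets: 1.9, 1.5, 1.0, 1.3, 0.3 → max 1.9
Route 4 regrets: 0.5, 1.4, 0.6, 1.2, 1.6 → max 1.6
Route 5 regrets: 1.9, 0.0, 0.0, 0.5, 2.3 → max 2.3
Route 6 regrets: 0.0, 0.5, 1.9, 0.0, 0.3 → max 1.9
Smallest max regret = 1.6 → Route 4.

Route 4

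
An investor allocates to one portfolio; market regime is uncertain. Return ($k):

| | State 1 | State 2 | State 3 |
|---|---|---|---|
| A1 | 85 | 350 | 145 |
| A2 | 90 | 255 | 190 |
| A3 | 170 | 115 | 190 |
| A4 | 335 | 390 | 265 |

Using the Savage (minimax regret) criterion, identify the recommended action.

Column bests: State 1=335, State 2=390, State 3=265.
A1 regrets: 250, 40, 120 → max 250
A2 regrets: 245, 135, 75 → max 245
A3 regrets: 165, 275, 75 → max 275
A4 regrets: 0, 0, 0 → max 0
Smallest max regret = 0 → A4.

A4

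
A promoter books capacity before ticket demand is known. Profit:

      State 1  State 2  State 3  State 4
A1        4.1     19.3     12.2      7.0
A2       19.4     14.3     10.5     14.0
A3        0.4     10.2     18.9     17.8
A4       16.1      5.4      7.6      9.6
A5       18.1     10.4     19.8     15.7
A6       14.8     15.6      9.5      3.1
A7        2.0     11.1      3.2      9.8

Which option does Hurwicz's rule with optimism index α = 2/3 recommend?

A5

A1: 2/3·19.3 + 1/3·4.1 = 427/30
A2: 2/3·19.4 + 1/3·10.5 = 493/30
A3: 2/3·18.9 + 1/3·0.4 = 191/15
A4: 2/3·16.1 + 1/3·5.4 = 188/15
A5: 2/3·19.8 + 1/3·10.4 = 50/3
A6: 2/3·15.6 + 1/3·3.1 = 343/30
A7: 2/3·11.1 + 1/3·2.0 = 121/15
Highest Hurwicz score = 50/3 → A5.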